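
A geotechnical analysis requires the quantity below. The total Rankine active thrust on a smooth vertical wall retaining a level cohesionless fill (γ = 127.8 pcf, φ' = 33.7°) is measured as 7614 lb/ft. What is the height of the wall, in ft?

K_a = 0.2863. P_a = ½ K_a γ H² ⇒ H = √(2P_a/(K_a γ)).
H = √(2×7614/(0.2863×127.8)) = 20.40 ft.

20.4 ft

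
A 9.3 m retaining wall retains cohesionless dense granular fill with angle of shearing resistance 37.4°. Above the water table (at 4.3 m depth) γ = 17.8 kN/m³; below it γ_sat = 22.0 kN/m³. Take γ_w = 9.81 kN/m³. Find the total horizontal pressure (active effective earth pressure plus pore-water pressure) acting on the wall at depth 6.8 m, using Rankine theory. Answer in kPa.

K_a = (1 − sin φ)/(1 + sin φ) = 0.2443.
γ' = 22.0 − 9.81 = 12.19 kN/m³.
Effective vertical stress at 6.8 m: σ'_v = 17.8×4.3 + 12.19×2.50 = 107.0 kPa.
σ'_h = K_a σ'_v = 0.2443 × 107.0 = 26.14 kPa; u = γ_w × 2.50 = 24.53 kPa.
Total σ_h = 26.14 + 24.53 = 50.66 kPa.

50.7 kPa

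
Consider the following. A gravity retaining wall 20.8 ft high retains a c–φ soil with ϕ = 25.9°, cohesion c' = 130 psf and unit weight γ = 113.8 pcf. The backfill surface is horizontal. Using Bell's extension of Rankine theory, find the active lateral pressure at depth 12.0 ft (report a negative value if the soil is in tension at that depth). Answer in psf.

373 psf

K_a = (1 − sin φ)/(1 + sin φ) = 0.3920.
σ_a = K_a γ z − 2c√K_a = 0.3920×113.8×12.0 − 2×130×0.6261 = 372.5 psf.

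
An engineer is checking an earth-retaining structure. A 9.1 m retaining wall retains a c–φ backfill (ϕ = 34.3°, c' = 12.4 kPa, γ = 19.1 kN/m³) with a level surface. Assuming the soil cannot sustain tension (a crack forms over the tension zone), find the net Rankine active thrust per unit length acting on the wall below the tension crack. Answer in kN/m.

118 kN/m

K_a = 0.2792; √K_a = 0.5284.
Tension-crack depth z_c = 2c/(γ√K_a) = 2×12.4/(19.1×0.5284) = 2.457 m.
σ_a at base = K_a γ H − 2c√K_a = 0.2792×19.1×9.1 − 2×12.4×0.5284 = 35.42 kPa.
P_a = ½ × 35.42 × (H − z_c) = 0.5×35.42×6.643 = 117.6 kN/m.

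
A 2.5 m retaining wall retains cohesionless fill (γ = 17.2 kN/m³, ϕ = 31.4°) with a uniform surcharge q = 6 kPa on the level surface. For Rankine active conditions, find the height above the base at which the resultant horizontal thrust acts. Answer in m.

0.924 m

K_a = 0.3149.
Triangular part P₁ = ½K_aγH² = 16.93 at H/3 = 0.8333 m; rectangular part P₂ = K_a q H = 4.724 at H/2 = 1.250 m.
ȳ = (P₁·0.8333 + P₂·1.250)/(P₁+P₂) = 0.9242 m.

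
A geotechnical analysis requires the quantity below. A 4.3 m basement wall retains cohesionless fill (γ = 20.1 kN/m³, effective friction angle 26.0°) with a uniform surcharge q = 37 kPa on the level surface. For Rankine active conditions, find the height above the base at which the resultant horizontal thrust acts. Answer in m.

K_a = 0.3905.
Triangular part P₁ = ½K_aγH² = 72.56 at H/3 = 1.433 m; rectangular part P₂ = K_a q H = 62.12 at H/2 = 2.150 m.
ȳ = (P₁·1.433 + P₂·2.150)/(P₁+P₂) = 1.764 m.

1.76 m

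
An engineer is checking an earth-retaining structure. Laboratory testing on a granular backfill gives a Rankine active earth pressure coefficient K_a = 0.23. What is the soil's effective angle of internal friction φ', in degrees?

K_a = tan²(45° − φ/2) ⇒ 45° − φ/2 = arctan(√0.23) = 25.62°.
φ = 2(45° − 25.62°) = 38.76°.

38.8°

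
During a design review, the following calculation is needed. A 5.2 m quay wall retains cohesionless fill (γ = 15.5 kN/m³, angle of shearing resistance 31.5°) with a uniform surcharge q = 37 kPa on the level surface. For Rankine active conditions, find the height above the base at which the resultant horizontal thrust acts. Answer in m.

2.15 m

K_a = 0.3136.
Triangular part P₁ = ½K_aγH² = 65.72 at H/3 = 1.733 m; rectangular part P₂ = K_a q H = 60.34 at H/2 = 2.600 m.
ȳ = (P₁·1.733 + P₂·2.600)/(P₁+P₂) = 2.148 m.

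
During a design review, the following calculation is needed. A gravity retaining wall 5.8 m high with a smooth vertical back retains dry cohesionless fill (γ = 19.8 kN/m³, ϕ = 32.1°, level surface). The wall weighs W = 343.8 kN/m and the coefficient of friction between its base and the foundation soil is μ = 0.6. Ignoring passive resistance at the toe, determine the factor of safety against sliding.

2.02

K_a = tan²(45° − 32.1°/2) = 0.3060.
P_a = ½K_aγH² = 0.5×0.3060×19.8×5.8² = 101.9 kN/m, acting at H/3 = 1.933 m above the base.
FS_sliding = μW / P_a = 0.6×343.8 / 101.9 = 2.024.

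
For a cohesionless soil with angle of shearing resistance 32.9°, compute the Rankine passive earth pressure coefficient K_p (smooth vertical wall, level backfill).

K_p = (1 + sin φ)/(1 − sin φ) = tan²(45° + 32.9°/2) = 3.378.

3.38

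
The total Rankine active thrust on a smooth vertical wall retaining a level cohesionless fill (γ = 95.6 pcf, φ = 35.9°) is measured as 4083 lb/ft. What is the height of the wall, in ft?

K_a = 0.2607. P_a = ½ K_a γ H² ⇒ H = √(2P_a/(K_a γ)).
H = √(2×4083/(0.2607×95.6)) = 18.10 ft.

18.1 ft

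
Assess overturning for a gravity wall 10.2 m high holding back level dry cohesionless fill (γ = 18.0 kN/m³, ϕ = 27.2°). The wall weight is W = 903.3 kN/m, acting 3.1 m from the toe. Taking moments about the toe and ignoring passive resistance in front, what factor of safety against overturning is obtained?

2.36

K_a = tan²(45° − 27.2°/2) = 0.3726.
P_a = ½K_aγH² = 0.5×0.3726×18.0×10.2² = 348.9 kN/m, acting at H/3 = 3.400 m above the base.
Overturning moment M_o = P_a × H/3 = 348.9 × 3.400 = 1186.
Resisting moment M_r = W × 3.1 = 903.3 × 3.1 = 2800.
FS_overturning = M_r/M_o = 2800/1186 = 2.361.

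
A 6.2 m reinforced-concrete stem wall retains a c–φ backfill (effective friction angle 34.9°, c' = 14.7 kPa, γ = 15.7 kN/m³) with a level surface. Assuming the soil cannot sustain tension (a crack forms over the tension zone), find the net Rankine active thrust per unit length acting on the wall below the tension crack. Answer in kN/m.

14.6 kN/m

K_a = 0.2721; √K_a = 0.5217.
Tension-crack depth z_c = 2c/(γ√K_a) = 2×14.7/(15.7×0.5217) = 3.590 m.
σ_a at base = K_a γ H − 2c√K_a = 0.2721×15.7×6.2 − 2×14.7×0.5217 = 11.15 kPa.
P_a = ½ × 11.15 × (H − z_c) = 0.5×11.15×2.610 = 14.56 kN/m.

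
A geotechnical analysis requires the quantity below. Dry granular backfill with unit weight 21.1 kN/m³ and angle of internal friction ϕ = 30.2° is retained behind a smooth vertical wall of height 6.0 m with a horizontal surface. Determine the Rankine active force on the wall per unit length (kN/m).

126 kN/m

K_a = tan²(45° − φ/2) = 0.3307.
P_a = ½ K_a γ H² = 0.5 × 0.3307 × 21.1 × 6.0² = 125.6 kN/m.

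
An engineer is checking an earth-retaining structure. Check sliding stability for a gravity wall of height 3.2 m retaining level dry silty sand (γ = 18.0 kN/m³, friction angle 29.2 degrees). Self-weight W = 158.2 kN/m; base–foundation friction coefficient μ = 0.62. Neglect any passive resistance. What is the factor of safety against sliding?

3.09

K_a = tan²(45° − 29.2°/2) = 0.3442.
P_a = ½K_aγH² = 0.5×0.3442×18.0×3.2² = 31.72 kN/m, acting at H/3 = 1.067 m above the base.
FS_sliding = μW / P_a = 0.62×158.2 / 31.72 = 3.092.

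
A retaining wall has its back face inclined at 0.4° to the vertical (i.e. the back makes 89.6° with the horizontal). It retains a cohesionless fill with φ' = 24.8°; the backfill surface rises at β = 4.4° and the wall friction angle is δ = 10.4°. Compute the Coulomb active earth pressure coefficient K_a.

0.400

K_a = sin²(α+φ) / [sin²α · sin(α−δ) · (1 + √{sin(φ+δ)sin(φ−β) / (sin(α−δ)sin(α+β))})²].
With α = 89.6°, φ = 24.8°, δ = 10.4°, β = 4.4°: K_a = 0.4000.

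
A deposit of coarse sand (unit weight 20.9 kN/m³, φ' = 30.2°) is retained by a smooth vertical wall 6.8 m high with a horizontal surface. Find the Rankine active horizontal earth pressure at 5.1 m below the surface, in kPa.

35.2 kPa

K_a = (1 − sin φ)/(1 + sin φ) = 0.3307.
σ_h = K_a γ z = 0.3307 × 20.9 × 5.1 = 35.24 kPa.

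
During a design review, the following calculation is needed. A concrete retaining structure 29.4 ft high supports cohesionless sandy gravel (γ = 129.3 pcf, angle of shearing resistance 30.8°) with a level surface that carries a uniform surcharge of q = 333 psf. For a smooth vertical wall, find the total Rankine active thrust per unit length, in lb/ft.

21200 lb/ft

K_a = tan²(45° − φ/2) = 0.3227.
Soil triangle: ½ K_a γ H² = 0.5×0.3227×129.3×29.4² = 18030 lb/ft.
Surcharge rectangle: K_a q H = 0.3227×333×29.4 = 3159 lb/ft.
Total = 18030 + 3159 = 21190 lb/ft.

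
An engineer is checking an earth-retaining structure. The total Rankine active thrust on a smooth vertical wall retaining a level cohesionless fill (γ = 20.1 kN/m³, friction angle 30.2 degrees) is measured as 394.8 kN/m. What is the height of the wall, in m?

10.9 m

K_a = 0.3307. P_a = ½ K_a γ H² ⇒ H = √(2P_a/(K_a γ)).
H = √(2×394.8/(0.3307×20.1)) = 10.90 m.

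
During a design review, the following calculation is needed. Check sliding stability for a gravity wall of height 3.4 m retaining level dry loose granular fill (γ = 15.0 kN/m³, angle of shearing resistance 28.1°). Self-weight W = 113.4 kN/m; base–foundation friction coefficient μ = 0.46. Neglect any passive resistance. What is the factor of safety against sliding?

K_a = tan²(45° − 28.1°/2) = 0.3596.
P_a = ½K_aγH² = 0.5×0.3596×15.0×3.4² = 31.18 kN/m, acting at H/3 = 1.133 m above the base.
FS_sliding = μW / P_a = 0.46×113.4 / 31.18 = 1.673.

1.67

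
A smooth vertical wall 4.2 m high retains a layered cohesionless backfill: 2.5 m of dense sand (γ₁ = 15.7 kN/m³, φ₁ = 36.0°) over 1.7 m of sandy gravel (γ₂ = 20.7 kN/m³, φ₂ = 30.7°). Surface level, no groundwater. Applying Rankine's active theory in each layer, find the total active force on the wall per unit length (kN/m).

K_a1 = tan²(45°−36.0°/2) = 0.2596; K_a2 = tan²(45°−30.7°/2) = 0.3240.
Layer 1: σ at base = K_a1 γ₁ h₁ = 10.19 kPa; P₁ = ½×10.19×2.5 = 12.74.
Layer 2: σ_v at top = γ₁h₁ = 39.25; σ_h top = K_a2×39.25 = 12.72; σ_h base = K_a2×(39.25+20.7×1.7) = 24.12.
P₂ = ½(12.72+24.12)×1.7 = 31.31. Total P_a = 12.74+31.31 = 44.05 kN/m.

44.1 kN/m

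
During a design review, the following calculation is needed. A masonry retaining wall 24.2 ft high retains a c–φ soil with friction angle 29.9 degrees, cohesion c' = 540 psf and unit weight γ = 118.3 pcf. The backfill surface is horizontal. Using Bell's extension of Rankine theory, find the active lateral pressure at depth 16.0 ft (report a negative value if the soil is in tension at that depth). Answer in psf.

8.68 psf

K_a = (1 − sin φ)/(1 + sin φ) = 0.3347.
σ_a = K_a γ z − 2c√K_a = 0.3347×118.3×16.0 − 2×540×0.5785 = 8.685 psf.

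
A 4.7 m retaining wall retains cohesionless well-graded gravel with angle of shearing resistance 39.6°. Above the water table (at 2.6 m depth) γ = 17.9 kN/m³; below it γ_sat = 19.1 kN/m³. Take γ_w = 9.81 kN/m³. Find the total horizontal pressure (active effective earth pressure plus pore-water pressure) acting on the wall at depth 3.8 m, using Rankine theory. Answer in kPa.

K_a = (1 − sin φ)/(1 + sin φ) = 0.2214.
γ' = 19.1 − 9.81 = 9.290 kN/m³.
Effective vertical stress at 3.8 m: σ'_v = 17.9×2.6 + 9.290×1.20 = 57.69 kPa.
σ'_h = K_a σ'_v = 0.2214 × 57.69 = 12.77 kPa; u = γ_w × 1.20 = 11.77 kPa.
Total σ_h = 12.77 + 11.77 = 24.55 kPa.

24.5 kPa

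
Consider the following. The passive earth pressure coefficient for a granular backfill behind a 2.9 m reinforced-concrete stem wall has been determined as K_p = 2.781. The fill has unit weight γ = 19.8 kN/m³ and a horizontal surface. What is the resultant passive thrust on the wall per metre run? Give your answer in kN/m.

P = ½ K_p γ H² = 0.5 × 2.781 × 19.8 × 2.9² = 231.5 kN/m.

232 kN/m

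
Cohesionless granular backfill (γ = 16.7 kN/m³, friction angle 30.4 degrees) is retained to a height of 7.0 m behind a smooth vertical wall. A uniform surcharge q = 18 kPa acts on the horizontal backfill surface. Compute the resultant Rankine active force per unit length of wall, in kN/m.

176 kN/m

K_a = tan²(45° − φ/2) = 0.3280.
Soil triangle: ½ K_a γ H² = 0.5×0.3280×16.7×7.0² = 134.2 kN/m.
Surcharge rectangle: K_a q H = 0.3280×18×7.0 = 41.33 kN/m.
Total = 134.2 + 41.33 = 175.5 kN/m.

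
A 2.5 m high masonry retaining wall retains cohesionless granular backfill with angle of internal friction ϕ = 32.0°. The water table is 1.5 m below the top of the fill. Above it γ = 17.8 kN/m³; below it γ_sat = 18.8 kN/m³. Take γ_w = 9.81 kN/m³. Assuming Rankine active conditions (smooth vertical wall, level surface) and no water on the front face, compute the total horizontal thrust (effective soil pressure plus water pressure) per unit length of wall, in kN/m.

K_a = tan²(45° − φ/2) = 0.3073.
γ' = 18.8 − 9.81 = 8.990 kN/m³. Depth below WT = 1.0 m.
σ'_h at WT = K_a γ d_w = 8.204 kPa; at base = 8.204 + K_a γ' × 1.0 = 10.97 kPa.
P₁ (0–1.5 m) = ½×8.204×1.5 = 6.153. P₂ (1.5–2.5 m) = ½(8.204+10.97)×1.0 = 9.585.
P_w = ½ γ_w h₂² = 0.5×9.81×1.0² = 4.905. Total = 6.153+9.585+4.905 = 20.64 kN/m.

20.6 kN/m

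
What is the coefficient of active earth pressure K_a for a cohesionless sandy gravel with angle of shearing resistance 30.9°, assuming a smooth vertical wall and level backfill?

0.321

K_a = (1 − sin φ)/(1 + sin φ) = (1 − sin 30.9°)/(1 + sin 30.9°) = 0.3214.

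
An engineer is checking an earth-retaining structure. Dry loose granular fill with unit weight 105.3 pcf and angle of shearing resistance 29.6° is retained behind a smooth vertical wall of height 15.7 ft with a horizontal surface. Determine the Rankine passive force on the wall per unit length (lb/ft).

K_p = tan²(45° + φ/2) = 2.952.
P_p = ½ K_p γ H² = 0.5 × 2.952 × 105.3 × 15.7² = 38310 lb/ft.

38300 lb/ft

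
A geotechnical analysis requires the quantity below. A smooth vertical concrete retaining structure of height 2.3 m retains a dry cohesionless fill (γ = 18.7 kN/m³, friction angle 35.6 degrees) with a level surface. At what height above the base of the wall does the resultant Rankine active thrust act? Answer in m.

0.767 m

K_a = 0.2641.
The pressure distribution is triangular, so the resultant acts at H/3 above the base = 2.3/3 = 0.7667 m.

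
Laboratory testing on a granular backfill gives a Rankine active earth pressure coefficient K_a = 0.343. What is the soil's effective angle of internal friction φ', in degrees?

K_a = tan²(45° − φ/2) ⇒ 45° − φ/2 = arctan(√0.343) = 30.36°.
φ = 2(45° − 30.36°) = 29.29°.

29.3°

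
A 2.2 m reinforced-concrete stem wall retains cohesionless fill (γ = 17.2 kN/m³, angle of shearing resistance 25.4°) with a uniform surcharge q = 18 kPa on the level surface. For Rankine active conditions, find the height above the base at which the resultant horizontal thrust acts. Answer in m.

K_a = 0.3996.
Triangular part P₁ = ½K_aγH² = 16.63 at H/3 = 0.7333 m; rectangular part P₂ = K_a q H = 15.83 at H/2 = 1.100 m.
ȳ = (P₁·0.7333 + P₂·1.100)/(P₁+P₂) = 0.9121 m.

0.912 m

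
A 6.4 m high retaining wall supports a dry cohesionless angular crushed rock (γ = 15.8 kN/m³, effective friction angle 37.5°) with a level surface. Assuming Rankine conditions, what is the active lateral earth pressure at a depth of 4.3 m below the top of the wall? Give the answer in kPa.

K_a = (1 − sin φ)/(1 + sin φ) = 0.2432.
σ_h = K_a γ z = 0.2432 × 15.8 × 4.3 = 16.52 kPa.

16.5 kPa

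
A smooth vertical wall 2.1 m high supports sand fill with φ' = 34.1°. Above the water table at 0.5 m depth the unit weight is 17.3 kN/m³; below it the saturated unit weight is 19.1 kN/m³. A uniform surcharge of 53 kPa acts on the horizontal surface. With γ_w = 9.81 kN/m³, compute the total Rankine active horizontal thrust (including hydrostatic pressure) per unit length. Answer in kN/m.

51.7 kN/m

K_a = tan²(45° − φ/2) = 0.2815.
γ' = 19.1 − 9.81 = 9.290 kN/m³. h₂ = H − d_w = 1.6 m.
σ'_h: at surface K_a·q = 14.92; at WT K_a(q+γd_w) = 17.36; at base K_a(q+γd_w+γ'h₂) = 21.54 kPa.
P₁ = ½(14.92+17.36)×0.5 = 8.069; P₂ = ½(17.36+21.54)×1.6 = 31.12; P_w = ½γ_w h₂² = 12.56.
Total = 8.069+31.12+12.56 = 51.74 kN/m.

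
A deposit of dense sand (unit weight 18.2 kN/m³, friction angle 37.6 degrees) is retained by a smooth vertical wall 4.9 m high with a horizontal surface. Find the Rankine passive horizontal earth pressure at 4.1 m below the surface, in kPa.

K_p = (1 + sin φ)/(1 − sin φ) = 4.130.
σ_h = K_p γ z = 4.130 × 18.2 × 4.1 = 308.2 kPa.

308 kPa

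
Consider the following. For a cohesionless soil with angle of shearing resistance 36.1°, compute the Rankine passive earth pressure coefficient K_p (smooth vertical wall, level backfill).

K_p = (1 + sin φ)/(1 − sin φ) = tan²(45° + 36.1°/2) = 3.869.

3.87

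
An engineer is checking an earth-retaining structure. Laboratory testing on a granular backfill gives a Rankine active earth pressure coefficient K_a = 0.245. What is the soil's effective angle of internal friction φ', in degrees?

37.3°

K_a = tan²(45° − φ/2) ⇒ 45° − φ/2 = arctan(√0.245) = 26.33°.
φ = 2(45° − 26.33°) = 37.33°.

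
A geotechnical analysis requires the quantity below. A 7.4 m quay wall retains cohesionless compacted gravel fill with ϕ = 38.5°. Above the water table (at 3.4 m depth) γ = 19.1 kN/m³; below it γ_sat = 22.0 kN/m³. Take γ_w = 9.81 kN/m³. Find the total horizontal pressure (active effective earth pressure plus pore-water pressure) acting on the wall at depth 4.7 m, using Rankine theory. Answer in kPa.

K_a = (1 − sin φ)/(1 + sin φ) = 0.2327.
γ' = 22.0 − 9.81 = 12.19 kN/m³.
Effective vertical stress at 4.7 m: σ'_v = 19.1×3.4 + 12.19×1.30 = 80.79 kPa.
σ'_h = K_a σ'_v = 0.2327 × 80.79 = 18.80 kPa; u = γ_w × 1.30 = 12.75 kPa.
Total σ_h = 18.80 + 12.75 = 31.55 kPa.

31.5 kPa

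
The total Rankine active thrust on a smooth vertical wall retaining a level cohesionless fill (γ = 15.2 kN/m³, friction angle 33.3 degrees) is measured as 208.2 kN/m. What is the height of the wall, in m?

K_a = 0.2911. P_a = ½ K_a γ H² ⇒ H = √(2P_a/(K_a γ)).
H = √(2×208.2/(0.2911×15.2)) = 9.700 m.

9.70 m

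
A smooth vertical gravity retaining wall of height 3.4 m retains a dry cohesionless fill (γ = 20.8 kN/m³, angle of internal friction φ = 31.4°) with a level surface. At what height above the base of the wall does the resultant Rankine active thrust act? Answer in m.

K_a = 0.3149.
The pressure distribution is triangular, so the resultant acts at H/3 above the base = 3.4/3 = 1.133 m.

1.13 m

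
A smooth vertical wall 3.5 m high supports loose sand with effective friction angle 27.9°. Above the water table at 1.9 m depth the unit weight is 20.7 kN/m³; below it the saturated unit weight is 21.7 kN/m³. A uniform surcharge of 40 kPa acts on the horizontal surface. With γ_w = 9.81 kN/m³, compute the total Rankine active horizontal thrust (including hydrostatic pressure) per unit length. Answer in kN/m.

K_a = tan²(45° − φ/2) = 0.3625.
γ' = 21.7 − 9.81 = 11.89 kN/m³. h₂ = H − d_w = 1.6 m.
σ'_h: at surface K_a·q = 14.50; at WT K_a(q+γd_w) = 28.75; at base K_a(q+γd_w+γ'h₂) = 35.65 kPa.
P₁ = ½(14.50+28.75)×1.9 = 41.09; P₂ = ½(28.75+35.65)×1.6 = 51.52; P_w = ½γ_w h₂² = 12.56.
Total = 41.09+51.52+12.56 = 105.2 kN/m.

105 kN/m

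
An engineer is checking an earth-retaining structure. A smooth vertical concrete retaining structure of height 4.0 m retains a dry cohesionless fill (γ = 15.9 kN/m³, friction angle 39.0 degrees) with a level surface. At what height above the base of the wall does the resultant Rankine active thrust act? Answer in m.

1.33 m

K_a = 0.2275.
The pressure distribution is triangular, so the resultant acts at H/3 above the base = 4.0/3 = 1.333 m.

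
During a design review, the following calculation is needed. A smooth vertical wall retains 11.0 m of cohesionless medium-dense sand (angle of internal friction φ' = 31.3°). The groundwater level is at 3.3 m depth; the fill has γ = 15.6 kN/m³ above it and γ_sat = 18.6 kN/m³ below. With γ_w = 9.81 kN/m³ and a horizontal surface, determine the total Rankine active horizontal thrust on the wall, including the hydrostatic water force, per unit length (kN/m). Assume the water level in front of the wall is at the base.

525 kN/m

K_a = tan²(45° − φ/2) = 0.3162.
γ' = 18.6 − 9.81 = 8.790 kN/m³. Depth below WT = 7.7 m.
σ'_h at WT = K_a γ d_w = 16.28 kPa; at base = 16.28 + K_a γ' × 7.7 = 37.68 kPa.
P₁ (0–3.3 m) = ½×16.28×3.3 = 26.86. P₂ (3.3–11.0 m) = ½(16.28+37.68)×7.7 = 207.7.
P_w = ½ γ_w h₂² = 0.5×9.81×7.7² = 290.8. Total = 26.86+207.7+290.8 = 525.4 kN/m.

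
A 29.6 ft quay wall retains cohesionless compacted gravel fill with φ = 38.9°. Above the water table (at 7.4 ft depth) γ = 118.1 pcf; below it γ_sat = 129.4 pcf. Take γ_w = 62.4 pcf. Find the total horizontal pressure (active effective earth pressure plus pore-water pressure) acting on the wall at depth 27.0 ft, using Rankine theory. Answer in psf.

1720 psf

K_a = (1 − sin φ)/(1 + sin φ) = 0.2285.
γ' = 129.4 − 62.4 = 67.00 pcf.
Effective vertical stress at 27.0 ft: σ'_v = 118.1×7.4 + 67.00×19.6 = 2187 psf.
σ'_h = K_a σ'_v = 0.2285 × 2187 = 499.8 psf; u = γ_w × 19.6 = 1223 psf.
Total σ_h = 499.8 + 1223 = 1723 psf.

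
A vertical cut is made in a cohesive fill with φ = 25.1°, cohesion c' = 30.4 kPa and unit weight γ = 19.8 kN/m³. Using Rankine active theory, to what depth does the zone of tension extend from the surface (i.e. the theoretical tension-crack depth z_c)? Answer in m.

4.83 m

K_a = tan²(45° − 25.1°/2) = 0.4043; √K_a = 0.6358.
The active pressure is zero where K_a γ z = 2c√K_a, so z_c = 2c/(γ√K_a) = 2×30.4/(19.8×0.6358) = 4.829 m.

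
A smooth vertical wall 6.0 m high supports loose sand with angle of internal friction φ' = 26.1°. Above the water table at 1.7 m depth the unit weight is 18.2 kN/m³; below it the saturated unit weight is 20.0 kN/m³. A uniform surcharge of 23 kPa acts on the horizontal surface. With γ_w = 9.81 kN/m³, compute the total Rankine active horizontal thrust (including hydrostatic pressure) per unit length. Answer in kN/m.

243 kN/m

K_a = tan²(45° − φ/2) = 0.3889.
γ' = 20.0 − 9.81 = 10.19 kN/m³. h₂ = H − d_w = 4.3 m.
σ'_h: at surface K_a·q = 8.946; at WT K_a(q+γd_w) = 20.98; at base K_a(q+γd_w+γ'h₂) = 38.02 kPa.
P₁ = ½(8.946+20.98)×1.7 = 25.44; P₂ = ½(20.98+38.02)×4.3 = 126.9; P_w = ½γ_w h₂² = 90.69.
Total = 25.44+126.9+90.69 = 243.0 kN/m.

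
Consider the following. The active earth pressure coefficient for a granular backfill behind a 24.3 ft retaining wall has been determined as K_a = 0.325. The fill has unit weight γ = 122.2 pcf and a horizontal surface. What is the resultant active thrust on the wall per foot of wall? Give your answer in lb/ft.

P = ½ K_a γ H² = 0.5 × 0.325 × 122.2 × 24.3² = 11730 lb/ft.

11700 lb/ft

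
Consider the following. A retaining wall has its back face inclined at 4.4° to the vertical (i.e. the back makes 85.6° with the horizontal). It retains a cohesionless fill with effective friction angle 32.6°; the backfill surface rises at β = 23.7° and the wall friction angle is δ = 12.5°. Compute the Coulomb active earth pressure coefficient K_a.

K_a = sin²(α+φ) / [sin²α · sin(α−δ) · (1 + √{sin(φ+δ)sin(φ−β) / (sin(α−δ)sin(α+β))})²].
With α = 85.6°, φ = 32.6°, δ = 12.5°, β = 23.7°: K_a = 0.4491.

0.449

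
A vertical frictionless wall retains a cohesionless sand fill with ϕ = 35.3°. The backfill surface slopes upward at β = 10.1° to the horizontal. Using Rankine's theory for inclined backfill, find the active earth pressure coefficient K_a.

0.278

K_a = cos β · (cos β − √(cos²β − cos²φ)) / (cos β + √(cos²β − cos²φ)).
cos β = 0.9845, cos φ = 0.8161, √(cos²β − cos²φ) = 0.5506.
K_a = 0.9845 × (0.9845 − 0.5506)/(0.9845 + 0.5506) = 0.2783.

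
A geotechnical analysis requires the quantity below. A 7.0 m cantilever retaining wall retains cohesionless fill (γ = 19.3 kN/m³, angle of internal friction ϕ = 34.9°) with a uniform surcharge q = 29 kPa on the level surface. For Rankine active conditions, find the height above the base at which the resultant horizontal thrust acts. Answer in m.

K_a = 0.2721.
Triangular part P₁ = ½K_aγH² = 128.7 at H/3 = 2.333 m; rectangular part P₂ = K_a q H = 55.25 at H/2 = 3.500 m.
ȳ = (P₁·2.333 + P₂·3.500)/(P₁+P₂) = 2.684 m.

2.68 m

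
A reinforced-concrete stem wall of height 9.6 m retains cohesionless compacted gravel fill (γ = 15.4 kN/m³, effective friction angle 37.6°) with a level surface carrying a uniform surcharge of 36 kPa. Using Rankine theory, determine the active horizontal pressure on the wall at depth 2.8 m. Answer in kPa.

19.2 kPa

K_a = (1 − sin φ)/(1 + sin φ) = 0.2421.
σ_v = γz + q = 15.4 × 2.8 + 36 = 79.12 kPa.
σ_h = K_a σ_v = 0.2421 × 79.12 = 19.16 kPa.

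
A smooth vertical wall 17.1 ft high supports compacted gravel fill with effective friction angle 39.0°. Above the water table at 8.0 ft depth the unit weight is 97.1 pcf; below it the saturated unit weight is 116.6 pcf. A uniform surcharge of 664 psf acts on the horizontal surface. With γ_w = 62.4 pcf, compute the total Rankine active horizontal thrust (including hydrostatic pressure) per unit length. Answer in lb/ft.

K_a = tan²(45° − φ/2) = 0.2275.
γ' = 116.6 − 62.4 = 54.20 pcf. h₂ = H − d_w = 9.1 ft.
σ'_h: at surface K_a·q = 151.1; at WT K_a(q+γd_w) = 327.8; at base K_a(q+γd_w+γ'h₂) = 440.0 psf.
P₁ = ½(151.1+327.8)×8.0 = 1915; P₂ = ½(327.8+440.0)×9.1 = 3493; P_w = ½γ_w h₂² = 2584.
Total = 1915+3493+2584 = 7993 lb/ft.

7990 lb/ft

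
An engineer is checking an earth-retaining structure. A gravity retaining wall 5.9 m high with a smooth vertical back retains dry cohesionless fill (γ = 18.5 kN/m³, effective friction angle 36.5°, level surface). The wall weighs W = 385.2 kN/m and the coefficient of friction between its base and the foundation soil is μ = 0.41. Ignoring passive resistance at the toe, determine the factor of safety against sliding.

1.93

K_a = tan²(45° − 36.5°/2) = 0.2541.
P_a = ½K_aγH² = 0.5×0.2541×18.5×5.9² = 81.80 kN/m, acting at H/3 = 1.967 m above the base.
FS_sliding = μW / P_a = 0.41×385.2 / 81.80 = 1.931.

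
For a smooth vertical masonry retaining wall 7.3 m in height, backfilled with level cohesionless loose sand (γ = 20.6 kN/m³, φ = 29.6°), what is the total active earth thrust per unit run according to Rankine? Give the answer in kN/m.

186 kN/m

K_a = tan²(45° − φ/2) = 0.3387.
P_a = ½ K_a γ H² = 0.5 × 0.3387 × 20.6 × 7.3² = 185.9 kN/m.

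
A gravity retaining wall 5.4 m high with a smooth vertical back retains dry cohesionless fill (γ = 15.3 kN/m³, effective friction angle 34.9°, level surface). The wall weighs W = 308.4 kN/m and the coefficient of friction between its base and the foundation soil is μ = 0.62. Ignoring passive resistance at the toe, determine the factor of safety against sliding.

3.15

K_a = tan²(45° − 34.9°/2) = 0.2721.
P_a = ½K_aγH² = 0.5×0.2721×15.3×5.4² = 60.71 kN/m, acting at H/3 = 1.800 m above the base.
FS_sliding = μW / P_a = 0.62×308.4 / 60.71 = 3.150.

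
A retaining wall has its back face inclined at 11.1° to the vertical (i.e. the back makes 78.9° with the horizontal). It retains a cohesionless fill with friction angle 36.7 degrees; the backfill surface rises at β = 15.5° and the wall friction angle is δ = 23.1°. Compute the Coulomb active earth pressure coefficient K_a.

K_a = sin²(α+φ) / [sin²α · sin(α−δ) · (1 + √{sin(φ+δ)sin(φ−β) / (sin(α−δ)sin(α+β))})²].
With α = 78.9°, φ = 36.7°, δ = 23.1°, β = 15.5°: K_a = 0.3912.

0.391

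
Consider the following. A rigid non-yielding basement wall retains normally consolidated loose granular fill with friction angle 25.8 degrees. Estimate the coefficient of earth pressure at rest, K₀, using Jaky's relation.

K₀ = 1 − sin φ' = 1 − sin 25.8° = 0.5648.

0.565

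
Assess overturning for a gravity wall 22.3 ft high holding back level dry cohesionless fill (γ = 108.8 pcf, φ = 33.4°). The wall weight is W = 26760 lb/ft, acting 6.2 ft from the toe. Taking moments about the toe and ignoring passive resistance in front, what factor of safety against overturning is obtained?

K_a = tan²(45° − 33.4°/2) = 0.2899.
P_a = ½K_aγH² = 0.5×0.2899×108.8×22.3² = 7843 lb/ft, acting at H/3 = 7.433 ft above the base.
Overturning moment M_o = P_a × H/3 = 7843 × 7.433 = 58300.
Resisting moment M_r = W × 6.2 = 26760 × 6.2 = 165900.
FS_overturning = M_r/M_o = 165900/58300 = 2.846.

2.85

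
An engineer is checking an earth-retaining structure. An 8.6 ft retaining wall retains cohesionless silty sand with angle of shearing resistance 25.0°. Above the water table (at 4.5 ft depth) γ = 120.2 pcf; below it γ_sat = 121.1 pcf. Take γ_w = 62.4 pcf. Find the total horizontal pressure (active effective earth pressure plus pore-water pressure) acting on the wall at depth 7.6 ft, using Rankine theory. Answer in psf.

487 psf

K_a = (1 − sin φ)/(1 + sin φ) = 0.4059.
γ' = 121.1 − 62.4 = 58.70 pcf.
Effective vertical stress at 7.6 ft: σ'_v = 120.2×4.5 + 58.70×3.10 = 722.9 psf.
σ'_h = K_a σ'_v = 0.4059 × 722.9 = 293.4 psf; u = γ_w × 3.10 = 193.4 psf.
Total σ_h = 293.4 + 193.4 = 486.8 psf.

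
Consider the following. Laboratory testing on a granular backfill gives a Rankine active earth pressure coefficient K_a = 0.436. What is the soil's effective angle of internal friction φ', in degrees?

23.1°

K_a = tan²(45° − φ/2) ⇒ 45° − φ/2 = arctan(√0.436) = 33.44°.
φ = 2(45° − 33.44°) = 23.13°.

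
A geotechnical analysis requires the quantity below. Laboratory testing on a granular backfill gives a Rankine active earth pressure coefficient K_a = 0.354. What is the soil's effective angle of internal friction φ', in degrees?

28.5°

K_a = tan²(45° − φ/2) ⇒ 45° − φ/2 = arctan(√0.354) = 30.75°.
φ = 2(45° − 30.75°) = 28.50°.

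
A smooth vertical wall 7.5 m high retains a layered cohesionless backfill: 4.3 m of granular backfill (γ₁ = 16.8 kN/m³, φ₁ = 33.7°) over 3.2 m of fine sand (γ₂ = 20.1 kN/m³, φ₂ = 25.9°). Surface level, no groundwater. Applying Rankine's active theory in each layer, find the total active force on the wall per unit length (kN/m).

K_a1 = tan²(45°−33.7°/2) = 0.2863; K_a2 = tan²(45°−25.9°/2) = 0.3920.
Layer 1: σ at base = K_a1 γ₁ h₁ = 20.68 kPa; P₁ = ½×20.68×4.3 = 44.47.
Layer 2: σ_v at top = γ₁h₁ = 72.24; σ_h top = K_a2×72.24 = 28.32; σ_h base = K_a2×(72.24+20.1×3.2) = 53.53.
P₂ = ½(28.32+53.53)×3.2 = 131.0. Total P_a = 44.47+131.0 = 175.4 kN/m.

175 kN/m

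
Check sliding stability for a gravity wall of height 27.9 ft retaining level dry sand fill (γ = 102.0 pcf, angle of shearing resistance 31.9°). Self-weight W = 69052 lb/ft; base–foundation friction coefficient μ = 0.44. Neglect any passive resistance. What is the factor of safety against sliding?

K_a = tan²(45° − 31.9°/2) = 0.3085.
P_a = ½K_aγH² = 0.5×0.3085×102.0×27.9² = 12250 lb/ft, acting at H/3 = 9.300 ft above the base.
FS_sliding = μW / P_a = 0.44×69052 / 12250 = 2.481.

2.48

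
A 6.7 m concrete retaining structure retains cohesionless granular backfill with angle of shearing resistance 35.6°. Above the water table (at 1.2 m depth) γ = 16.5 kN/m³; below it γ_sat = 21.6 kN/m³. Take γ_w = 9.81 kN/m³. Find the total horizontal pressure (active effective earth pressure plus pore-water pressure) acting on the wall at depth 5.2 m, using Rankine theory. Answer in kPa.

K_a = (1 − sin φ)/(1 + sin φ) = 0.2641.
γ' = 21.6 − 9.81 = 11.79 kN/m³.
Effective vertical stress at 5.2 m: σ'_v = 16.5×1.2 + 11.79×4.00 = 66.96 kPa.
σ'_h = K_a σ'_v = 0.2641 × 66.96 = 17.69 kPa; u = γ_w × 4.00 = 39.24 kPa.
Total σ_h = 17.69 + 39.24 = 56.93 kPa.

56.9 kPa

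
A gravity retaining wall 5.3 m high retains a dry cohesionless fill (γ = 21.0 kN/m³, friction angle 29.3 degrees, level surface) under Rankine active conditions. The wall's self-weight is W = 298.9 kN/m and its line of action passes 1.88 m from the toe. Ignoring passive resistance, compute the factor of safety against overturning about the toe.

K_a = tan²(45° − 29.3°/2) = 0.3428.
P_a = ½K_aγH² = 0.5×0.3428×21.0×5.3² = 101.1 kN/m, acting at H/3 = 1.767 m above the base.
Overturning moment M_o = P_a × H/3 = 101.1 × 1.767 = 178.6.
Resisting moment M_r = W × 1.88 = 298.9 × 1.88 = 561.9.
FS_overturning = M_r/M_o = 561.9/178.6 = 3.146.

3.15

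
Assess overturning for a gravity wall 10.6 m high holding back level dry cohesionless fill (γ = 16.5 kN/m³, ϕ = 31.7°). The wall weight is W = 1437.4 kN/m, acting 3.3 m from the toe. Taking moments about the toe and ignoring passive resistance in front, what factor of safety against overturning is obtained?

4.66

K_a = tan²(45° − 31.7°/2) = 0.3111.
P_a = ½K_aγH² = 0.5×0.3111×16.5×10.6² = 288.4 kN/m, acting at H/3 = 3.533 m above the base.
Overturning moment M_o = P_a × H/3 = 288.4 × 3.533 = 1019.
Resisting moment M_r = W × 3.3 = 1437.4 × 3.3 = 4743.
FS_overturning = M_r/M_o = 4743/1019 = 4.656.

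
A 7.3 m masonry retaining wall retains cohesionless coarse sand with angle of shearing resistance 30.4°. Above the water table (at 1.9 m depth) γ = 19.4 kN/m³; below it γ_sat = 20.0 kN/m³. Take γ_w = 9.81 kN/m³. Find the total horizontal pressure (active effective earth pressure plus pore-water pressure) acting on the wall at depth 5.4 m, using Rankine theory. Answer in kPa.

K_a = (1 − sin φ)/(1 + sin φ) = 0.3280.
γ' = 20.0 − 9.81 = 10.19 kN/m³.
Effective vertical stress at 5.4 m: σ'_v = 19.4×1.9 + 10.19×3.50 = 72.53 kPa.
σ'_h = K_a σ'_v = 0.3280 × 72.53 = 23.79 kPa; u = γ_w × 3.50 = 34.34 kPa.
Total σ_h = 23.79 + 34.34 = 58.12 kPa.

58.1 kPa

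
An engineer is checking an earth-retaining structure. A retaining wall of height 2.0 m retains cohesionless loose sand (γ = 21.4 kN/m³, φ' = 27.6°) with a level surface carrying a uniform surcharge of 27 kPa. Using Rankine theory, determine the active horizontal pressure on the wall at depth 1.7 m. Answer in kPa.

K_a = (1 − sin φ)/(1 + sin φ) = 0.3668.
σ_v = γz + q = 21.4 × 1.7 + 27 = 63.38 kPa.
σ_h = K_a σ_v = 0.3668 × 63.38 = 23.25 kPa.

23.2 kPa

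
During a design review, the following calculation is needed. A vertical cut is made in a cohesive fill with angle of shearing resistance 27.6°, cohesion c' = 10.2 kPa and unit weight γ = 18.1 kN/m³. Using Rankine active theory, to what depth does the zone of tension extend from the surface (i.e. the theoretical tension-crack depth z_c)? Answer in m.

K_a = tan²(45° − 27.6°/2) = 0.3668; √K_a = 0.6056.
The active pressure is zero where K_a γ z = 2c√K_a, so z_c = 2c/(γ√K_a) = 2×10.2/(18.1×0.6056) = 1.861 m.

1.86 m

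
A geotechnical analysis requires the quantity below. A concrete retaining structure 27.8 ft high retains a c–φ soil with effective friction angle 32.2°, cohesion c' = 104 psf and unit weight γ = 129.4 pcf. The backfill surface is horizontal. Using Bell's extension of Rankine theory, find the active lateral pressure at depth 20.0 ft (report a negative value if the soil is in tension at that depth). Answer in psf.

K_a = (1 − sin φ)/(1 + sin φ) = 0.3047.
σ_a = K_a γ z − 2c√K_a = 0.3047×129.4×20.0 − 2×104×0.5520 = 673.8 psf.

674 psf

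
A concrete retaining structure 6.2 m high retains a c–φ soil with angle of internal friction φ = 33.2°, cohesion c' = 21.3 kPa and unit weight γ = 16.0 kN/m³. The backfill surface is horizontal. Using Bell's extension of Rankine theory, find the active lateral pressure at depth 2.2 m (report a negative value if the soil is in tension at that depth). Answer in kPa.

K_a = (1 − sin φ)/(1 + sin φ) = 0.2924.
σ_a = K_a γ z − 2c√K_a = 0.2924×16.0×2.2 − 2×21.3×0.5407 = -12.74 kPa.

-12.7 kPa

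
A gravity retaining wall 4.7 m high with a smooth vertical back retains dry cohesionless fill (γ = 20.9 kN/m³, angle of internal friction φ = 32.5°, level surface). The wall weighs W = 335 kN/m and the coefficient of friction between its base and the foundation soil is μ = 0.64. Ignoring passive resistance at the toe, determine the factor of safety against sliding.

3.09

K_a = tan²(45° − 32.5°/2) = 0.3010.
P_a = ½K_aγH² = 0.5×0.3010×20.9×4.7² = 69.48 kN/m, acting at H/3 = 1.567 m above the base.
FS_sliding = μW / P_a = 0.64×335 / 69.48 = 3.086.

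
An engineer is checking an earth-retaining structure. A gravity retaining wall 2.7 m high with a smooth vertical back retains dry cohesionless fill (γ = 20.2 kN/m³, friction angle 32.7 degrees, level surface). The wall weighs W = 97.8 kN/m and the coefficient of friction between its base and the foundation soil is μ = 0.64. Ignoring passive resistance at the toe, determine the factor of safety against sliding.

2.85

K_a = tan²(45° − 32.7°/2) = 0.2985.
P_a = ½K_aγH² = 0.5×0.2985×20.2×2.7² = 21.98 kN/m, acting at H/3 = 0.9000 m above the base.
FS_sliding = μW / P_a = 0.64×97.8 / 21.98 = 2.848.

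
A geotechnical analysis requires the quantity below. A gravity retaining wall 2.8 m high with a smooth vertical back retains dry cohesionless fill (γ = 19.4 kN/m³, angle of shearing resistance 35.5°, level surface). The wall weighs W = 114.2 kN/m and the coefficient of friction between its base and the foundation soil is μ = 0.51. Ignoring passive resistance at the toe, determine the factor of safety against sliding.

K_a = tan²(45° − 35.5°/2) = 0.2653.
P_a = ½K_aγH² = 0.5×0.2653×19.4×2.8² = 20.17 kN/m, acting at H/3 = 0.9333 m above the base.
FS_sliding = μW / P_a = 0.51×114.2 / 20.17 = 2.887.

2.89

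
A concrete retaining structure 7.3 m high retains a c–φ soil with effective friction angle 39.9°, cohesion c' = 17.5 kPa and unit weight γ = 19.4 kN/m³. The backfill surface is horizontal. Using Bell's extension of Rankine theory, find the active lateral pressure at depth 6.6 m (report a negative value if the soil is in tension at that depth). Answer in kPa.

11.6 kPa

K_a = (1 − sin φ)/(1 + sin φ) = 0.2184.
σ_a = K_a γ z − 2c√K_a = 0.2184×19.4×6.6 − 2×17.5×0.4674 = 11.61 kPa.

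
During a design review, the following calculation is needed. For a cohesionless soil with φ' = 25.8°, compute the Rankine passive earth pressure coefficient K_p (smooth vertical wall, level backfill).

K_p = (1 + sin φ)/(1 − sin φ) = tan²(45° + 25.8°/2) = 2.541.

2.54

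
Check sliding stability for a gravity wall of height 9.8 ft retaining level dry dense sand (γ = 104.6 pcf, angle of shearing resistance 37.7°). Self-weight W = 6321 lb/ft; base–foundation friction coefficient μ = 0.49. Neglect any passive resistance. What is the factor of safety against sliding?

K_a = tan²(45° − 37.7°/2) = 0.2411.
P_a = ½K_aγH² = 0.5×0.2411×104.6×9.8² = 1211 lb/ft, acting at H/3 = 3.267 ft above the base.
FS_sliding = μW / P_a = 0.49×6321 / 1211 = 2.558.

2.56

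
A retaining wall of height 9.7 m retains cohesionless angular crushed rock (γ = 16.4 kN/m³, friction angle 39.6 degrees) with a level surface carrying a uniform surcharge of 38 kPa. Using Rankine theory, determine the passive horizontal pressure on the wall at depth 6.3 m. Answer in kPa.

638 kPa

K_p = (1 + sin φ)/(1 − sin φ) = 4.516.
σ_v = γz + q = 16.4 × 6.3 + 38 = 141.3 kPa.
σ_h = K_p σ_v = 4.516 × 141.3 = 638.2 kPa.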